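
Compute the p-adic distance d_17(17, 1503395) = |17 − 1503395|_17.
d_17(17, 1503395) = 1/83521

Step 1 — x − y = 17 − 1503395 = -1503378. Step 2 — v_17(-1503378) = 4 (factor: -1503378 = −(17^4 · 18); the sign does not affect v_p). Step 3 — |x − y|_17 = 17^{-4} = 1/83521.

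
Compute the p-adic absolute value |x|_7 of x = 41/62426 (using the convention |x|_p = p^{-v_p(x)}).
|41/62426|_7 = 2401

Step 1 — compute v_7(x) by factoring powers of 7 out of the numerator and denominator: v_7(41/62426) = -4. Step 2 — apply |x|_p = p^{-v_p(x)} = 7^{4} = 2401.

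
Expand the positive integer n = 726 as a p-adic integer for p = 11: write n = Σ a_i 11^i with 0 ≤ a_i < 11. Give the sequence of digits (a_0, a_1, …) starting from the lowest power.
(a_0, a_1, …) = (0, 0, 6)

Repeated division by 11 gives the digits low-to-high: 726 = 6·11^2. Digit sequence: (0, 0, 6).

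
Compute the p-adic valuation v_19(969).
v_19(969) = 1

v_19(n) is the largest exponent k such that 19^k divides n. Factor out: 969 = 19^1 · 51. (Sign doesn't affect v_p.) So v_19(969) = 1.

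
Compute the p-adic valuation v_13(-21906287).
v_13(-21906287) = 5

v_13(n) is the largest exponent k such that 13^k divides n. Factor out: -21906287 = -13^5 · 59. (Sign doesn't affect v_p.) So v_13(-21906287) = 5.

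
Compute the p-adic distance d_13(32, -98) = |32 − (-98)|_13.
d_13(32, -98) = 1/13

Step 1 — x − y = 32 − (-98) = 130. Step 2 — v_13(130) = 1 (factor: 130 = (13^1 · 10); the sign does not affect v_p). Step 3 — |x − y|_13 = 13^{-1} = 1/13.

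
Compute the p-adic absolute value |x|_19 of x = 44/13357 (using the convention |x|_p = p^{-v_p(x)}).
|44/13357|_19 = 361

Step 1 — compute v_19(x) by factoring powers of 19 out of the numerator and denominator: v_19(44/13357) = -2. Step 2 — apply |x|_p = p^{-v_p(x)} = 19^{2} = 361.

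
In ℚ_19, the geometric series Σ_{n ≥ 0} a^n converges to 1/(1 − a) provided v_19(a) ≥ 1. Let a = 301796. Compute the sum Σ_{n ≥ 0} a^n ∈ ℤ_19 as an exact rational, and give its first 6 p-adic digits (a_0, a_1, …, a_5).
Σ a^n = 1/(1 − a) = -1/301795;  first 6 digits = (1, 0, 0, 6, 2, 0)

v_19(a) = 3 ≥ 1, so the series converges in ℤ_19 to 1/(1 − a) = 1/(1 − 301796) = -1/301795. Expand this rational in ℤ_19: compute digits iteratively via d_i = x_i mod 19, x_{i+1} = (x_i − d_i)/19. The first 6 digits are (1, 0, 0, 6, 2, 0).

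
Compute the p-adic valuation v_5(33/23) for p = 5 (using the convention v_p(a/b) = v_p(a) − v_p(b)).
v_5(33/23) = 0

Factor powers of 5 from the numerator and denominator of the reduced fraction: 33 = 5^0 · 33 and 23 = 5^0 · 23. Apply v_p(a/b) = v_p(a) − v_p(b): v_5(33/23) = 0 − 0 = 0.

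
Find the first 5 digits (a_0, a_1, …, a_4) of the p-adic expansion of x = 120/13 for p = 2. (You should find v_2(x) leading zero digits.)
(a_0, …, a_4) = (0, 0, 0, 1, 1)

v_2(120/13) = 3, so a_0 = ... = a_2 = 0. Factor out: x = 2^3 · u with u = 15/13 a unit in ℤ_2. Expand u iteratively via a_{v+i} = u_i mod 2, u_{i+1} = (u_i − a_{v+i})/2:
  u_0 = 15/13;  a_3 = 1;  u_1 = (u_0 − 1)/2 = 1/13
  u_1 = 1/13;  a_4 = 1;  u_2 = (u_1 − 1)/2 = -6/13
Digits: (0, 0, 0, 1, 1).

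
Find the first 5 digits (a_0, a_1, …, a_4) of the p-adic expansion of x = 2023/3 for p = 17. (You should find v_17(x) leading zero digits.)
(a_0, …, a_4) = (0, 0, 8, 11, 5)

v_17(2023/3) = 2, so a_0 = ... = a_1 = 0. Factor out: x = 17^2 · u with u = 7/3 a unit in ℤ_17. Expand u iteratively via a_{v+i} = u_i mod 17, u_{i+1} = (u_i − a_{v+i})/17:
  u_0 = 7/3;  a_2 = 8;  u_1 = (u_0 − 8)/17 = -1/3
  u_1 = -1/3;  a_3 = 11;  u_2 = (u_1 − 11)/17 = -2/3
  u_2 = -2/3;  a_4 = 5;  u_3 = (u_2 − 5)/17 = -1/3
Digits: (0, 0, 8, 11, 5).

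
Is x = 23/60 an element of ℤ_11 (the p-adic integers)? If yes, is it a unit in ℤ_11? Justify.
x ∈ ℤ_11^× (unit); v_11(x) = 0

ℤ_11 = {x ∈ ℚ_11 : v_11(x) ≥ 0} and ℤ_11^× = {x ∈ ℤ_11 : v_11(x) = 0}. Here v_11(23/60) = v_11(num) − v_11(den) = 0; compare against these criteria.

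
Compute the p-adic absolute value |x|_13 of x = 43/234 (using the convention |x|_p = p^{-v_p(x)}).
|43/234|_13 = 13

Step 1 — compute v_13(x) by factoring powers of 13 out of the numerator and denominator: v_13(43/234) = -1. Step 2 — apply |x|_p = p^{-v_p(x)} = 13^{1} = 13.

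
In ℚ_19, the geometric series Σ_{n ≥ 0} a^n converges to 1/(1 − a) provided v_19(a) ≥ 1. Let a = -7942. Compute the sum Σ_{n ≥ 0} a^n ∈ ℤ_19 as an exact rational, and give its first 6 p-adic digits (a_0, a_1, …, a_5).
Σ a^n = 1/(1 − a) = 1/7943;  first 6 digits = (1, 0, 16, 17, 8, 6)

v_19(a) = 2 ≥ 1, so the series converges in ℤ_19 to 1/(1 − a) = 1/(1 − (-7942)) = 1/7943. Expand this rational in ℤ_19: compute digits iteratively via d_i = x_i mod 19, x_{i+1} = (x_i − d_i)/19. The first 6 digits are (1, 0, 16, 17, 8, 6).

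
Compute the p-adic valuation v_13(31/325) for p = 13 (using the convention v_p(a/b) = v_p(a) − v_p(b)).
v_13(31/325) = -1

Factor powers of 13 from the numerator and denominator of the reduced fraction: 31 = 13^0 · 31 and 325 = 13^1 · 25. Apply v_p(a/b) = v_p(a) − v_p(b): v_13(31/325) = 0 − 1 = -1.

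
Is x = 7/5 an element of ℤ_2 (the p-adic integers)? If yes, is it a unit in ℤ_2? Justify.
x ∈ ℤ_2^× (unit); v_2(x) = 0

ℤ_2 = {x ∈ ℚ_2 : v_2(x) ≥ 0} and ℤ_2^× = {x ∈ ℤ_2 : v_2(x) = 0}. Here v_2(7/5) = v_2(num) − v_2(den) = 0; compare against these criteria.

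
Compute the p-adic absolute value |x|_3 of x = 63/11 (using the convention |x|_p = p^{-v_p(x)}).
|63/11|_3 = 1/9

Step 1 — compute v_3(x) by factoring powers of 3 out of the numerator and denominator: v_3(63/11) = 2. Step 2 — apply |x|_p = p^{-v_p(x)} = 3^{-2} = 1/9.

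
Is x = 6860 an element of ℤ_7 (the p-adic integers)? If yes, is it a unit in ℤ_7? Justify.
x ∈ ℤ_7 but not a unit; v_7(x) = 3 > 0

ℤ_7 = {x ∈ ℚ_7 : v_7(x) ≥ 0} and ℤ_7^× = {x ∈ ℤ_7 : v_7(x) = 0}. Here v_7(6860) = v_7(num) − v_7(den) = 3; compare against these criteria.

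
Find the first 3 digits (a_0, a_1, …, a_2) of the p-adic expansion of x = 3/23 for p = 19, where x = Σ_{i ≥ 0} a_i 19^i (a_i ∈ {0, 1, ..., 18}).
(a_0, …, a_2) = (15, 5, 3)

v_19(3/23) = 0 (numerator and denominator both coprime to 19), so x ∈ ℤ_19^×. Compute digits iteratively via a_i = x_i mod 19, x_{i+1} = (x_i − a_i)/19, with x_0 = x:
  x_0 = 3/23;  a_0 = 15;  x_1 = (x_0 − 15)/19 = -18/23
  x_1 = -18/23;  a_1 = 5;  x_2 = (x_1 − 5)/19 = -7/23
  x_2 = -7/23;  a_2 = 3;  x_3 = (x_2 − 3)/19 = -4/23
Digits: (15, 5, 3).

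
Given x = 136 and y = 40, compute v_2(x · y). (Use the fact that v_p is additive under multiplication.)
v_2(5440) = 6

v_p(x) = 3 (factor: 136 = 2^3 · 17); v_p(y) = 3 (factor: 40 = 2^3 · 5). Additivity: v_p(xy) = v_p(x) + v_p(y) = 3 + 3 = 6. (Direct check: xy = 5440 = 2^6 · (85).)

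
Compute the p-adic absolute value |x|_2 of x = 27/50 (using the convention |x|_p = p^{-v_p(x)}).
|27/50|_2 = 2

Step 1 — compute v_2(x) by factoring powers of 2 out of the numerator and denominator: v_2(27/50) = -1. Step 2 — apply |x|_p = p^{-v_p(x)} = 2^{1} = 2.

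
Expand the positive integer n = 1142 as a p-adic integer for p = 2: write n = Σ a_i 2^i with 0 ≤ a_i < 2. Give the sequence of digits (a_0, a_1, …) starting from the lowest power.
(a_0, a_1, …) = (0, 1, 1, 0, 1, 1, 1, 0, 0, 0, 1)

Repeated division by 2 gives the digits low-to-high: 1142 = 1·2^1 + 1·2^2 + 1·2^4 + 1·2^5 + 1·2^6 + 1·2^10. Digit sequence: (0, 1, 1, 0, 1, 1, 1, 0, 0, 0, 1).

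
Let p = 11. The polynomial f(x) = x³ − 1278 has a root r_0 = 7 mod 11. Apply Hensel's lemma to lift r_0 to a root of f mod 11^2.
r_1 = 29 (mod 121)

Hensel: r_{i+1} = r_i − f(r_i)/f′(r_i) mod 11^{i+2}, where f′(x) = 3x². Iterate:
  r_0 = 7 (mod 11)
  r_1 = 29 (mod 121)
Final: r = 29 with f(r) ≡ 0 mod 11^2.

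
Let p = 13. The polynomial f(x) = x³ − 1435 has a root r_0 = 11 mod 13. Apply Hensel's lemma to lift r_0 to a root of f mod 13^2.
r_1 = 76 (mod 169)

Hensel: r_{i+1} = r_i − f(r_i)/f′(r_i) mod 13^{i+2}, where f′(x) = 3x². Iterate:
  r_0 = 11 (mod 13)
  r_1 = 76 (mod 169)
Final: r = 76 with f(r) ≡ 0 mod 13^2.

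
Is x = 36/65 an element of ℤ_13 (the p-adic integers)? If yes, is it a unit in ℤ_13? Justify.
x ∉ ℤ_13 (v_13(x) = -1 < 0)

ℤ_13 = {x ∈ ℚ_13 : v_13(x) ≥ 0} and ℤ_13^× = {x ∈ ℤ_13 : v_13(x) = 0}. Here v_13(36/65) = v_13(num) − v_13(den) = -1; compare against these criteria.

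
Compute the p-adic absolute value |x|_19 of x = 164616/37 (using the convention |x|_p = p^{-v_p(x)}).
|164616/37|_19 = 1/6859

Step 1 — compute v_19(x) by factoring powers of 19 out of the numerator and denominator: v_19(164616/37) = 3. Step 2 — apply |x|_p = p^{-v_p(x)} = 19^{-3} = 1/6859.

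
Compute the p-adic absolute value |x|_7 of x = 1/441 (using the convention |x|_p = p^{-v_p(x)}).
|1/441|_7 = 49

Step 1 — compute v_7(x) by factoring powers of 7 out of the numerator and denominator: v_7(1/441) = -2. Step 2 — apply |x|_p = p^{-v_p(x)} = 7^{2} = 49.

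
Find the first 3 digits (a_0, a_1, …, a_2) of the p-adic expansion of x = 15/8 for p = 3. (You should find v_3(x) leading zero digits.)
(a_0, …, a_2) = (0, 1, 1)

v_3(15/8) = 1, so a_0 = ... = a_0 = 0. Factor out: x = 3^1 · u with u = 5/8 a unit in ℤ_3. Expand u iteratively via a_{v+i} = u_i mod 3, u_{i+1} = (u_i − a_{v+i})/3:
  u_0 = 5/8;  a_1 = 1;  u_1 = (u_0 − 1)/3 = -1/8
  u_1 = -1/8;  a_2 = 1;  u_2 = (u_1 − 1)/3 = -3/8
Digits: (0, 1, 1).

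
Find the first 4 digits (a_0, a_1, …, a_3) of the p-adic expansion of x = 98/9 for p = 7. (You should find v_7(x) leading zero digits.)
(a_0, …, a_3) = (0, 0, 1, 3)

v_7(98/9) = 2, so a_0 = ... = a_1 = 0. Factor out: x = 7^2 · u with u = 2/9 a unit in ℤ_7. Expand u iteratively via a_{v+i} = u_i mod 7, u_{i+1} = (u_i − a_{v+i})/7:
  u_0 = 2/9;  a_2 = 1;  u_1 = (u_0 − 1)/7 = -1/9
  u_1 = -1/9;  a_3 = 3;  u_2 = (u_1 − 3)/7 = -4/9
Digits: (0, 0, 1, 3).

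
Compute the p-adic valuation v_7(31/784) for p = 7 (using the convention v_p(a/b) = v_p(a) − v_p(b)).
v_7(31/784) = -2

Factor powers of 7 from the numerator and denominator of the reduced fraction: 31 = 7^0 · 31 and 784 = 7^2 · 16. Apply v_p(a/b) = v_p(a) − v_p(b): v_7(31/784) = 0 − 2 = -2.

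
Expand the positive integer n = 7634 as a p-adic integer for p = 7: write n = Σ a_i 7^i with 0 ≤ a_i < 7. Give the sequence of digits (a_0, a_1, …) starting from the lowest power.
(a_0, a_1, …) = (4, 5, 1, 1, 3)

Repeated division by 7 gives the digits low-to-high: 7634 = 4 + 5·7^1 + 1·7^2 + 1·7^3 + 3·7^4. Digit sequence: (4, 5, 1, 1, 3).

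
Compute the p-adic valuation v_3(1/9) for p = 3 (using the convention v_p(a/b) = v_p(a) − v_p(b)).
v_3(1/9) = -2

Factor powers of 3 from the numerator and denominator of the reduced fraction: 1 = 3^0 · 1 and 9 = 3^2 · 1. Apply v_p(a/b) = v_p(a) − v_p(b): v_3(1/9) = 0 − 2 = -2.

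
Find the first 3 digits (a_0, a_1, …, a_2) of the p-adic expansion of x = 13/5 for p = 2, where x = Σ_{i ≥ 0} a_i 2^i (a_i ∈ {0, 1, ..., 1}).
(a_0, …, a_2) = (1, 0, 0)

v_2(13/5) = 0 (numerator and denominator both coprime to 2), so x ∈ ℤ_2^×. Compute digits iteratively via a_i = x_i mod 2, x_{i+1} = (x_i − a_i)/2, with x_0 = x:
  x_0 = 13/5;  a_0 = 1;  x_1 = (x_0 − 1)/2 = 4/5
  x_1 = 4/5;  a_1 = 0;  x_2 = (x_1 − 0)/2 = 2/5
  x_2 = 2/5;  a_2 = 0;  x_3 = (x_2 − 0)/2 = 1/5
Digits: (1, 0, 0).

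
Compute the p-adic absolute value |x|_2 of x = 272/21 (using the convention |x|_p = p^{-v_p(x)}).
|272/21|_2 = 1/16

Step 1 — compute v_2(x) by factoring powers of 2 out of the numerator and denominator: v_2(272/21) = 4. Step 2 — apply |x|_p = p^{-v_p(x)} = 2^{-4} = 1/16.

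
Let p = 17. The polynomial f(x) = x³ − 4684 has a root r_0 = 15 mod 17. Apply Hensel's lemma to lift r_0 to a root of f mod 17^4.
r_3 = 59634 (mod 83521)

Hensel: r_{i+1} = r_i − f(r_i)/f′(r_i) mod 17^{i+2}, where f′(x) = 3x². Iterate:
  r_0 = 15 (mod 17)
  r_1 = 100 (mod 289)
  r_2 = 678 (mod 4913)
  r_3 = 59634 (mod 83521)
Final: r = 59634 with f(r) ≡ 0 mod 17^4.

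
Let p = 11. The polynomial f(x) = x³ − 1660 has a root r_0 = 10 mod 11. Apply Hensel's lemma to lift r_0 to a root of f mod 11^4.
r_3 = 5554 (mod 14641)

Hensel: r_{i+1} = r_i − f(r_i)/f′(r_i) mod 11^{i+2}, where f′(x) = 3x². Iterate:
  r_0 = 10 (mod 11)
  r_1 = 109 (mod 121)
  r_2 = 230 (mod 1331)
  r_3 = 5554 (mod 14641)
Final: r = 5554 with f(r) ≡ 0 mod 11^4.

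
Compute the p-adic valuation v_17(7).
v_17(7) = 0

v_17(n) is the largest exponent k such that 17^k divides n. Factor out: 7 = 17^0 · 7. (Sign doesn't affect v_p.) So v_17(7) = 0.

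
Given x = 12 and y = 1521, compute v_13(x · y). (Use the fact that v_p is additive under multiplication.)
v_13(18252) = 2

v_p(x) = 0 (factor: 12 = 13^0 · 12); v_p(y) = 2 (factor: 1521 = 13^2 · 9). Additivity: v_p(xy) = v_p(x) + v_p(y) = 0 + 2 = 2. (Direct check: xy = 18252 = 13^2 · (108).)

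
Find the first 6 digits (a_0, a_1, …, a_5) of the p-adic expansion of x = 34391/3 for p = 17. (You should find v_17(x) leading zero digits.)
(a_0, …, a_5) = (0, 0, 0, 8, 11, 5)

v_17(34391/3) = 3, so a_0 = ... = a_2 = 0. Factor out: x = 17^3 · u with u = 7/3 a unit in ℤ_17. Expand u iteratively via a_{v+i} = u_i mod 17, u_{i+1} = (u_i − a_{v+i})/17:
  u_0 = 7/3;  a_3 = 8;  u_1 = (u_0 − 8)/17 = -1/3
  u_1 = -1/3;  a_4 = 11;  u_2 = (u_1 − 11)/17 = -2/3
  u_2 = -2/3;  a_5 = 5;  u_3 = (u_2 − 5)/17 = -1/3
Digits: (0, 0, 0, 8, 11, 5).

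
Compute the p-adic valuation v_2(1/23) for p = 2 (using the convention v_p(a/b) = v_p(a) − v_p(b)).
v_2(1/23) = 0

Factor powers of 2 from the numerator and denominator of the reduced fraction: 1 = 2^0 · 1 and 23 = 2^0 · 23. Apply v_p(a/b) = v_p(a) − v_p(b): v_2(1/23) = 0 − 0 = 0.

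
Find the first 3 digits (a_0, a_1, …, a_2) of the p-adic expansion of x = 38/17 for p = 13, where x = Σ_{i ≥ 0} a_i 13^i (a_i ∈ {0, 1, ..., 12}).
(a_0, …, a_2) = (3, 3, 12)

v_13(38/17) = 0 (numerator and denominator both coprime to 13), so x ∈ ℤ_13^×. Compute digits iteratively via a_i = x_i mod 13, x_{i+1} = (x_i − a_i)/13, with x_0 = x:
  x_0 = 38/17;  a_0 = 3;  x_1 = (x_0 − 3)/13 = -1/17
  x_1 = -1/17;  a_1 = 3;  x_2 = (x_1 − 3)/13 = -4/17
  x_2 = -4/17;  a_2 = 12;  x_3 = (x_2 − 12)/13 = -16/17
Digits: (3, 3, 12).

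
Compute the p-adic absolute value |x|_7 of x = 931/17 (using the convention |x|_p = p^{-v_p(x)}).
|931/17|_7 = 1/49

Step 1 — compute v_7(x) by factoring powers of 7 out of the numerator and denominator: v_7(931/17) = 2. Step 2 — apply |x|_p = p^{-v_p(x)} = 7^{-2} = 1/49.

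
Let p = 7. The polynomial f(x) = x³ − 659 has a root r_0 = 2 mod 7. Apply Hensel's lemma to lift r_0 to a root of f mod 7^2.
r_1 = 44 (mod 49)

Hensel: r_{i+1} = r_i − f(r_i)/f′(r_i) mod 7^{i+2}, where f′(x) = 3x². Iterate:
  r_0 = 2 (mod 7)
  r_1 = 44 (mod 49)
Final: r = 44 with f(r) ≡ 0 mod 7^2.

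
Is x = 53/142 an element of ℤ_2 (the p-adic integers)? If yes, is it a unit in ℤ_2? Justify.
x ∉ ℤ_2 (v_2(x) = -1 < 0)

ℤ_2 = {x ∈ ℚ_2 : v_2(x) ≥ 0} and ℤ_2^× = {x ∈ ℤ_2 : v_2(x) = 0}. Here v_2(53/142) = v_2(num) − v_2(den) = -1; compare against these criteria.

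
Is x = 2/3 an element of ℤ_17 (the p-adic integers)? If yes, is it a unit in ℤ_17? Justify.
x ∈ ℤ_17^× (unit); v_17(x) = 0

ℤ_17 = {x ∈ ℚ_17 : v_17(x) ≥ 0} and ℤ_17^× = {x ∈ ℤ_17 : v_17(x) = 0}. Here v_17(2/3) = v_17(num) − v_17(den) = 0; compare against these criteria.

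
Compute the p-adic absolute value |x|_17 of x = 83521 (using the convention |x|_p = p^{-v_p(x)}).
|83521|_17 = 1/83521

Step 1 — compute v_17(x) by factoring powers of 17 out of the numerator and denominator: v_17(83521) = 4. Step 2 — apply |x|_p = p^{-v_p(x)} = 17^{-4} = 1/83521.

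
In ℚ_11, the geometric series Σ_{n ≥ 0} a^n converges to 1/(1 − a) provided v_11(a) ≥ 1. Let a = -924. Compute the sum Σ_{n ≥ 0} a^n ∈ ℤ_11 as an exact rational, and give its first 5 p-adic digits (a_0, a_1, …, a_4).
Σ a^n = 1/(1 − a) = 1/925;  first 5 digits = (1, 4, 8, 0, 2)

v_11(a) = 1 ≥ 1, so the series converges in ℤ_11 to 1/(1 − a) = 1/(1 − (-924)) = 1/925. Expand this rational in ℤ_11: compute digits iteratively via d_i = x_i mod 11, x_{i+1} = (x_i − d_i)/11. The first 5 digits are (1, 4, 8, 0, 2).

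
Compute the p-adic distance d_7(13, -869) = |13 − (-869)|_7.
d_7(13, -869) = 1/49

Step 1 — x − y = 13 − (-869) = 882. Step 2 — v_7(882) = 2 (factor: 882 = (7^2 · 18); the sign does not affect v_p). Step 3 — |x − y|_7 = 7^{-2} = 1/49.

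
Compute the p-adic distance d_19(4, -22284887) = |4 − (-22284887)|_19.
d_19(4, -22284887) = 1/2476099

Step 1 — x − y = 4 − (-22284887) = 22284891. Step 2 — v_19(22284891) = 5 (factor: 22284891 = (19^5 · 9); the sign does not affect v_p). Step 3 — |x − y|_19 = 19^{-5} = 1/2476099.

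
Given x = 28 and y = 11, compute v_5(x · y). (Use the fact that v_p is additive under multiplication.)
v_5(308) = 0

v_p(x) = 0 (factor: 28 = 5^0 · 28); v_p(y) = 0 (factor: 11 = 5^0 · 11). Additivity: v_p(xy) = v_p(x) + v_p(y) = 0 + 0 = 0. (Direct check: xy = 308 = 5^0 · (308).)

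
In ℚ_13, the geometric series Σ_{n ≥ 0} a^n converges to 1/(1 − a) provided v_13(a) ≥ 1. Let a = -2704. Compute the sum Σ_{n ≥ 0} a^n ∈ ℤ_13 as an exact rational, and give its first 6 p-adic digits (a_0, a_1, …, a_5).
Σ a^n = 1/(1 − a) = 1/2705;  first 6 digits = (1, 0, 10, 11, 8, 6)

v_13(a) = 2 ≥ 1, so the series converges in ℤ_13 to 1/(1 − a) = 1/(1 − (-2704)) = 1/2705. Expand this rational in ℤ_13: compute digits iteratively via d_i = x_i mod 13, x_{i+1} = (x_i − d_i)/13. The first 6 digits are (1, 0, 10, 11, 8, 6).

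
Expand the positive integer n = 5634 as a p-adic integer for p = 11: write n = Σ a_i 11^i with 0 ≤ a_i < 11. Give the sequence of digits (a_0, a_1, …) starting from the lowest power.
(a_0, a_1, …) = (2, 6, 2, 4)

Repeated division by 11 gives the digits low-to-high: 5634 = 2 + 6·11^1 + 2·11^2 + 4·11^3. Digit sequence: (2, 6, 2, 4).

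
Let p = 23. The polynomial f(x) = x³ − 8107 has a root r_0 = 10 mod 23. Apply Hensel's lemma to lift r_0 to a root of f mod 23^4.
r_3 = 127729 (mod 279841)

Hensel: r_{i+1} = r_i − f(r_i)/f′(r_i) mod 23^{i+2}, where f′(x) = 3x². Iterate:
  r_0 = 10 (mod 23)
  r_1 = 240 (mod 529)
  r_2 = 6059 (mod 12167)
  r_3 = 127729 (mod 279841)
Final: r = 127729 with f(r) ≡ 0 mod 23^4.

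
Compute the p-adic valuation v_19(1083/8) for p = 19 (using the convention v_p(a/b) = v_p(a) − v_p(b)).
v_19(1083/8) = 2

Factor powers of 19 from the numerator and denominator of the reduced fraction: 1083 = 19^2 · 3 and 8 = 19^0 · 8. Apply v_p(a/b) = v_p(a) − v_p(b): v_19(1083/8) = 2 − 0 = 2.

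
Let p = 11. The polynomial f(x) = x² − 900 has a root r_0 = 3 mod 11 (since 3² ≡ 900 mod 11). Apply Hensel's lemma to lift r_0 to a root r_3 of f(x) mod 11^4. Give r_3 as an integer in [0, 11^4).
r_3 = 14611 (mod 14641)

Hensel's recurrence: r_{i+1} = r_i − f(r_i)·(f′(r_i))^{-1} mod 11^{i+2}, with f′(x) = 2x. Iterate:
  r_0 = 3 (mod 11)
  r_1 = 91 (mod 121)
  r_2 = 1301 (mod 1331)
  r_3 = 14611 (mod 14641)
Final: r_3 = 14611, and one checks f(r_3) ≡ 0 mod 11^4.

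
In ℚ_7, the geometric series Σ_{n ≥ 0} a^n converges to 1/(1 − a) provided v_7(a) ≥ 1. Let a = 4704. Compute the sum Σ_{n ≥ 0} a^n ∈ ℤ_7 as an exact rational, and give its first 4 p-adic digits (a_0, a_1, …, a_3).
Σ a^n = 1/(1 − a) = -1/4703;  first 4 digits = (1, 0, 5, 6)

v_7(a) = 2 ≥ 1, so the series converges in ℤ_7 to 1/(1 − a) = 1/(1 − 4704) = -1/4703. Expand this rational in ℤ_7: compute digits iteratively via d_i = x_i mod 7, x_{i+1} = (x_i − d_i)/7. The first 4 digits are (1, 0, 5, 6).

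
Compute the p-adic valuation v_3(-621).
v_3(-621) = 3

v_3(n) is the largest exponent k such that 3^k divides n. Factor out: -621 = -3^3 · 23. (Sign doesn't affect v_p.) So v_3(-621) = 3.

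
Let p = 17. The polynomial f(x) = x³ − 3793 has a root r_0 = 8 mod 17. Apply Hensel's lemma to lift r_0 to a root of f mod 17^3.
r_2 = 144 (mod 4913)

Hensel: r_{i+1} = r_i − f(r_i)/f′(r_i) mod 17^{i+2}, where f′(x) = 3x². Iterate:
  r_0 = 8 (mod 17)
  r_1 = 144 (mod 289)
  r_2 = 144 (mod 4913)
Final: r = 144 with f(r) ≡ 0 mod 17^3.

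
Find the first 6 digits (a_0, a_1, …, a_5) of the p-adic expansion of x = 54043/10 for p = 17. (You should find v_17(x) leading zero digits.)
(a_0, …, a_5) = (0, 0, 0, 13, 1, 5)

v_17(54043/10) = 3, so a_0 = ... = a_2 = 0. Factor out: x = 17^3 · u with u = 11/10 a unit in ℤ_17. Expand u iteratively via a_{v+i} = u_i mod 17, u_{i+1} = (u_i − a_{v+i})/17:
  u_0 = 11/10;  a_3 = 13;  u_1 = (u_0 − 13)/17 = -7/10
  u_1 = -7/10;  a_4 = 1;  u_2 = (u_1 − 1)/17 = -1/10
  u_2 = -1/10;  a_5 = 5;  u_3 = (u_2 − 5)/17 = -3/10
Digits: (0, 0, 0, 13, 1, 5).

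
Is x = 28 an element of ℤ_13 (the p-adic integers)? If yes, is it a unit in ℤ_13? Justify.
x ∈ ℤ_13^× (unit); v_13(x) = 0

ℤ_13 = {x ∈ ℚ_13 : v_13(x) ≥ 0} and ℤ_13^× = {x ∈ ℤ_13 : v_13(x) = 0}. Here v_13(28) = v_13(num) − v_13(den) = 0; compare against these criteria.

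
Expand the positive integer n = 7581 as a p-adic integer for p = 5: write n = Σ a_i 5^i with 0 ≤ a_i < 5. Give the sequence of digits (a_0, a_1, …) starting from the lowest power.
(a_0, a_1, …) = (1, 1, 3, 0, 2, 2)

Repeated division by 5 gives the digits low-to-high: 7581 = 1 + 1·5^1 + 3·5^2 + 2·5^4 + 2·5^5. Digit sequence: (1, 1, 3, 0, 2, 2).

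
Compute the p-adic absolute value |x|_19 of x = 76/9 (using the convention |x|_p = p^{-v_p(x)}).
|76/9|_19 = 1/19

Step 1 — compute v_19(x) by factoring powers of 19 out of the numerator and denominator: v_19(76/9) = 1. Step 2 — apply |x|_p = p^{-v_p(x)} = 19^{-1} = 1/19.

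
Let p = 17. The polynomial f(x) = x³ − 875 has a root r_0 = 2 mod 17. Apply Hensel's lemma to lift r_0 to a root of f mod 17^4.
r_3 = 62715 (mod 83521)

Hensel: r_{i+1} = r_i − f(r_i)/f′(r_i) mod 17^{i+2}, where f′(x) = 3x². Iterate:
  r_0 = 2 (mod 17)
  r_1 = 2 (mod 289)
  r_2 = 3759 (mod 4913)
  r_3 = 62715 (mod 83521)
Final: r = 62715 with f(r) ≡ 0 mod 17^4.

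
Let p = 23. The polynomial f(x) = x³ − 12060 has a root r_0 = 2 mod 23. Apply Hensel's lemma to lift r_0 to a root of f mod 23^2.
r_1 = 301 (mod 529)

Hensel: r_{i+1} = r_i − f(r_i)/f′(r_i) mod 23^{i+2}, where f′(x) = 3x². Iterate:
  r_0 = 2 (mod 23)
  r_1 = 301 (mod 529)
Final: r = 301 with f(r) ≡ 0 mod 23^2.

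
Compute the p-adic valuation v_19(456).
v_19(456) = 1

v_19(n) is the largest exponent k such that 19^k divides n. Factor out: 456 = 19^1 · 24. (Sign doesn't affect v_p.) So v_19(456) = 1.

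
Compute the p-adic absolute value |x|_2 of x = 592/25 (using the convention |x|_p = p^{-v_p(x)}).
|592/25|_2 = 1/16

Step 1 — compute v_2(x) by factoring powers of 2 out of the numerator and denominator: v_2(592/25) = 4. Step 2 — apply |x|_p = p^{-v_p(x)} = 2^{-4} = 1/16.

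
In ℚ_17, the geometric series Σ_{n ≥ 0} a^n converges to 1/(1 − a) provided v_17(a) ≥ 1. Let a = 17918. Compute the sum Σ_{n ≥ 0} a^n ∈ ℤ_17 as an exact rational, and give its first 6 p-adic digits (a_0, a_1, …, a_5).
Σ a^n = 1/(1 − a) = -1/17917;  first 6 digits = (1, 0, 11, 3, 2, 5)

v_17(a) = 2 ≥ 1, so the series converges in ℤ_17 to 1/(1 − a) = 1/(1 − 17918) = -1/17917. Expand this rational in ℤ_17: compute digits iteratively via d_i = x_i mod 17, x_{i+1} = (x_i − d_i)/17. The first 6 digits are (1, 0, 11, 3, 2, 5).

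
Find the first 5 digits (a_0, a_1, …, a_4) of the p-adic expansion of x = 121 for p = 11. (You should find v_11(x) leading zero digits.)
(a_0, …, a_4) = (0, 0, 1, 0, 0)

v_11(121) = 2, so a_0 = ... = a_1 = 0. Factor out: x = 11^2 · u with u = 1 a unit in ℤ_11. Expand u iteratively via a_{v+i} = u_i mod 11, u_{i+1} = (u_i − a_{v+i})/11:
  u_0 = 1;  a_2 = 1;  u_1 = (u_0 − 1)/11 = 0
  u_1 = 0;  a_3 = 0;  u_2 = (u_1 − 0)/11 = 0
  u_2 = 0;  a_4 = 0;  u_3 = (u_2 − 0)/11 = 0
Digits: (0, 0, 1, 0, 0).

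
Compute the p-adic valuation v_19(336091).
v_19(336091) = 3

v_19(n) is the largest exponent k such that 19^k divides n. Factor out: 336091 = 19^3 · 49. (Sign doesn't affect v_p.) So v_19(336091) = 3.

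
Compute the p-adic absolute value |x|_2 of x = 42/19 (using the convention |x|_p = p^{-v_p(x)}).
|42/19|_2 = 1/2

Step 1 — compute v_2(x) by factoring powers of 2 out of the numerator and denominator: v_2(42/19) = 1. Step 2 — apply |x|_p = p^{-v_p(x)} = 2^{-1} = 1/2.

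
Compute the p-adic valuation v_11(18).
v_11(18) = 0

v_11(n) is the largest exponent k such that 11^k divides n. Factor out: 18 = 11^0 · 18. (Sign doesn't affect v_p.) So v_11(18) = 0.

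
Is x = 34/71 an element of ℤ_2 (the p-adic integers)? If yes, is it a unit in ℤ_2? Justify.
x ∈ ℤ_2 but not a unit; v_2(x) = 1 > 0

ℤ_2 = {x ∈ ℚ_2 : v_2(x) ≥ 0} and ℤ_2^× = {x ∈ ℤ_2 : v_2(x) = 0}. Here v_2(34/71) = v_2(num) − v_2(den) = 1; compare against these criteria.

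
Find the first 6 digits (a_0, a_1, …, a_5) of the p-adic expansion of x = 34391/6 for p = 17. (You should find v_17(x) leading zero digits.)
(a_0, …, a_5) = (0, 0, 0, 4, 14, 2)

v_17(34391/6) = 3, so a_0 = ... = a_2 = 0. Factor out: x = 17^3 · u with u = 7/6 a unit in ℤ_17. Expand u iteratively via a_{v+i} = u_i mod 17, u_{i+1} = (u_i − a_{v+i})/17:
  u_0 = 7/6;  a_3 = 4;  u_1 = (u_0 − 4)/17 = -1/6
  u_1 = -1/6;  a_4 = 14;  u_2 = (u_1 − 14)/17 = -5/6
  u_2 = -5/6;  a_5 = 2;  u_3 = (u_2 − 2)/17 = -1/6
Digits: (0, 0, 0, 4, 14, 2).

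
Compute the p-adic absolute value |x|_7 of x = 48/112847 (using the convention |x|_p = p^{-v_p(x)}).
|48/112847|_7 = 2401

Step 1 — compute v_7(x) by factoring powers of 7 out of the numerator and denominator: v_7(48/112847) = -4. Step 2 — apply |x|_p = p^{-v_p(x)} = 7^{4} = 2401.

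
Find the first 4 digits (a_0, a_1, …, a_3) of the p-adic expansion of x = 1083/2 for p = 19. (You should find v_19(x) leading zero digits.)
(a_0, …, a_3) = (0, 0, 11, 9)

v_19(1083/2) = 2, so a_0 = ... = a_1 = 0. Factor out: x = 19^2 · u with u = 3/2 a unit in ℤ_19. Expand u iteratively via a_{v+i} = u_i mod 19, u_{i+1} = (u_i − a_{v+i})/19:
  u_0 = 3/2;  a_2 = 11;  u_1 = (u_0 − 11)/19 = -1/2
  u_1 = -1/2;  a_3 = 9;  u_2 = (u_1 − 9)/19 = -1/2
Digits: (0, 0, 11, 9).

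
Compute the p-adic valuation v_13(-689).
v_13(-689) = 1

v_13(n) is the largest exponent k such that 13^k divides n. Factor out: -689 = -13^1 · 53. (Sign doesn't affect v_p.) So v_13(-689) = 1.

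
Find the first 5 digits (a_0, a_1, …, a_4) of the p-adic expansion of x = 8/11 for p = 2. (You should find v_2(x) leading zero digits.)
(a_0, …, a_4) = (0, 0, 0, 1, 1)

v_2(8/11) = 3, so a_0 = ... = a_2 = 0. Factor out: x = 2^3 · u with u = 1/11 a unit in ℤ_2. Expand u iteratively via a_{v+i} = u_i mod 2, u_{i+1} = (u_i − a_{v+i})/2:
  u_0 = 1/11;  a_3 = 1;  u_1 = (u_0 − 1)/2 = -5/11
  u_1 = -5/11;  a_4 = 1;  u_2 = (u_1 − 1)/2 = -8/11
Digits: (0, 0, 0, 1, 1).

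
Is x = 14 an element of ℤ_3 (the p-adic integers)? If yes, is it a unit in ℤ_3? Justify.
x ∈ ℤ_3^× (unit); v_3(x) = 0

ℤ_3 = {x ∈ ℚ_3 : v_3(x) ≥ 0} and ℤ_3^× = {x ∈ ℤ_3 : v_3(x) = 0}. Here v_3(14) = v_3(num) − v_3(den) = 0; compare against these criteria.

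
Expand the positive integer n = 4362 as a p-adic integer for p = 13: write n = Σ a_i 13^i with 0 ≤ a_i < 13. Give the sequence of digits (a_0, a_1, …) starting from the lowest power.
(a_0, a_1, …) = (7, 10, 12, 1)

Repeated division by 13 gives the digits low-to-high: 4362 = 7 + 10·13^1 + 12·13^2 + 1·13^3. Digit sequence: (7, 10, 12, 1).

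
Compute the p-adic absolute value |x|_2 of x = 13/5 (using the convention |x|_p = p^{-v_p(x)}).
|13/5|_2 = 1

Step 1 — compute v_2(x) by factoring powers of 2 out of the numerator and denominator: v_2(13/5) = 0. Step 2 — apply |x|_p = p^{-v_p(x)} = 2^{0} = 1.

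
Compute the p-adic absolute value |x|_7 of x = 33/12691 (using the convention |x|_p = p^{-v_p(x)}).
|33/12691|_7 = 343

Step 1 — compute v_7(x) by factoring powers of 7 out of the numerator and denominator: v_7(33/12691) = -3. Step 2 — apply |x|_p = p^{-v_p(x)} = 7^{3} = 343.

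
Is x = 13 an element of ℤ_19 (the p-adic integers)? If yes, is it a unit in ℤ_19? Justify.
x ∈ ℤ_19^× (unit); v_19(x) = 0

ℤ_19 = {x ∈ ℚ_19 : v_19(x) ≥ 0} and ℤ_19^× = {x ∈ ℤ_19 : v_19(x) = 0}. Here v_19(13) = v_19(num) − v_19(den) = 0; compare against these criteria.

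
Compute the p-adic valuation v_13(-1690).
v_13(-1690) = 2

v_13(n) is the largest exponent k such that 13^k divides n. Factor out: -1690 = -13^2 · 10. (Sign doesn't affect v_p.) So v_13(-1690) = 2.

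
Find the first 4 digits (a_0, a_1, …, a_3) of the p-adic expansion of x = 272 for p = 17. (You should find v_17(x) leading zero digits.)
(a_0, …, a_3) = (0, 16, 0, 0)

v_17(272) = 1, so a_0 = ... = a_0 = 0. Factor out: x = 17^1 · u with u = 16 a unit in ℤ_17. Expand u iteratively via a_{v+i} = u_i mod 17, u_{i+1} = (u_i − a_{v+i})/17:
  u_0 = 16;  a_1 = 16;  u_1 = (u_0 − 16)/17 = 0
  u_1 = 0;  a_2 = 0;  u_2 = (u_1 − 0)/17 = 0
  u_2 = 0;  a_3 = 0;  u_3 = (u_2 − 0)/17 = 0
Digits: (0, 16, 0, 0).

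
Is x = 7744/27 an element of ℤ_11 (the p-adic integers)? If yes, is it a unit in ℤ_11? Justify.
x ∈ ℤ_11 but not a unit; v_11(x) = 2 > 0

ℤ_11 = {x ∈ ℚ_11 : v_11(x) ≥ 0} and ℤ_11^× = {x ∈ ℤ_11 : v_11(x) = 0}. Here v_11(7744/27) = v_11(num) − v_11(den) = 2; compare against these criteria.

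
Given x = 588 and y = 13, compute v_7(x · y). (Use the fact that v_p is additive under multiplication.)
v_7(7644) = 2

v_p(x) = 2 (factor: 588 = 7^2 · 12); v_p(y) = 0 (factor: 13 = 7^0 · 13). Additivity: v_p(xy) = v_p(x) + v_p(y) = 2 + 0 = 2. (Direct check: xy = 7644 = 7^2 · (156).)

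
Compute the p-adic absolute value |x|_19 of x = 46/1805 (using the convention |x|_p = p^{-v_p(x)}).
|46/1805|_19 = 361

Step 1 — compute v_19(x) by factoring powers of 19 out of the numerator and denominator: v_19(46/1805) = -2. Step 2 — apply |x|_p = p^{-v_p(x)} = 19^{2} = 361.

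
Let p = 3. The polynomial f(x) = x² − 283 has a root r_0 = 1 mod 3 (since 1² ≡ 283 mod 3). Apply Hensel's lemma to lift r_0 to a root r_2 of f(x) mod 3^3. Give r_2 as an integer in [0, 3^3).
r_2 = 16 (mod 27)

Hensel's recurrence: r_{i+1} = r_i − f(r_i)·(f′(r_i))^{-1} mod 3^{i+2}, with f′(x) = 2x. Iterate:
  r_0 = 1 (mod 3)
  r_1 = 7 (mod 9)
  r_2 = 16 (mod 27)
Final: r_2 = 16, and one checks f(r_2) ≡ 0 mod 3^3.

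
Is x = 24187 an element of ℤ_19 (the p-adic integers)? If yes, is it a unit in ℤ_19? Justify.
x ∈ ℤ_19 but not a unit; v_19(x) = 2 > 0

ℤ_19 = {x ∈ ℚ_19 : v_19(x) ≥ 0} and ℤ_19^× = {x ∈ ℤ_19 : v_19(x) = 0}. Here v_19(24187) = v_19(num) − v_19(den) = 2; compare against these criteria.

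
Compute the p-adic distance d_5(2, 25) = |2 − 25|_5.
d_5(2, 25) = 1

Step 1 — x − y = 2 − 25 = -23. Step 2 — v_5(-23) = 0 (factor: -23 = −(5^0 · 23); the sign does not affect v_p). Step 3 — |x − y|_5 = 5^{0} = 1.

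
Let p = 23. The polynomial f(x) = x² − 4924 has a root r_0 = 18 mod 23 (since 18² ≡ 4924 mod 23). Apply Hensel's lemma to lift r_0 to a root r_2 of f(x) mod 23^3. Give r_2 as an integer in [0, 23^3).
r_2 = 6435 (mod 12167)

Hensel's recurrence: r_{i+1} = r_i − f(r_i)·(f′(r_i))^{-1} mod 23^{i+2}, with f′(x) = 2x. Iterate:
  r_0 = 18 (mod 23)
  r_1 = 87 (mod 529)
  r_2 = 6435 (mod 12167)
Final: r_2 = 6435, and one checks f(r_2) ≡ 0 mod 23^3.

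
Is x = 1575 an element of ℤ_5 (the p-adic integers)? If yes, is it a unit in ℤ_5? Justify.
x ∈ ℤ_5 but not a unit; v_5(x) = 2 > 0

ℤ_5 = {x ∈ ℚ_5 : v_5(x) ≥ 0} and ℤ_5^× = {x ∈ ℤ_5 : v_5(x) = 0}. Here v_5(1575) = v_5(num) − v_5(den) = 2; compare against these criteria.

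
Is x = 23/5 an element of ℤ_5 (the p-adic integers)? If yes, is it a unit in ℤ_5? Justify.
x ∉ ℤ_5 (v_5(x) = -1 < 0)

ℤ_5 = {x ∈ ℚ_5 : v_5(x) ≥ 0} and ℤ_5^× = {x ∈ ℤ_5 : v_5(x) = 0}. Here v_5(23/5) = v_5(num) − v_5(den) = -1; compare against these criteria.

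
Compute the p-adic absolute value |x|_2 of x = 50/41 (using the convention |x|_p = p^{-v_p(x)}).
|50/41|_2 = 1/2

Step 1 — compute v_2(x) by factoring powers of 2 out of the numerator and denominator: v_2(50/41) = 1. Step 2 — apply |x|_p = p^{-v_p(x)} = 2^{-1} = 1/2.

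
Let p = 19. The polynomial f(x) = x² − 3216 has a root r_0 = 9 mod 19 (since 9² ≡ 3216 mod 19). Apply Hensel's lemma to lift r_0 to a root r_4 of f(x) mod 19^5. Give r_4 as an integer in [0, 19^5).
r_4 = 87485 (mod 2476099)

Hensel's recurrence: r_{i+1} = r_i − f(r_i)·(f′(r_i))^{-1} mod 19^{i+2}, with f′(x) = 2x. Iterate:
  r_0 = 9 (mod 19)
  r_1 = 123 (mod 361)
  r_2 = 5177 (mod 6859)
  r_3 = 87485 (mod 130321)
  r_4 = 87485 (mod 2476099)
Final: r_4 = 87485, and one checks f(r_4) ≡ 0 mod 19^5.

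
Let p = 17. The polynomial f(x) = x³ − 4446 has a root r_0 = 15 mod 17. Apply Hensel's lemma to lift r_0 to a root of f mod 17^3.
r_2 = 1766 (mod 4913)

Hensel: r_{i+1} = r_i − f(r_i)/f′(r_i) mod 17^{i+2}, where f′(x) = 3x². Iterate:
  r_0 = 15 (mod 17)
  r_1 = 32 (mod 289)
  r_2 = 1766 (mod 4913)
Final: r = 1766 with f(r) ≡ 0 mod 17^3.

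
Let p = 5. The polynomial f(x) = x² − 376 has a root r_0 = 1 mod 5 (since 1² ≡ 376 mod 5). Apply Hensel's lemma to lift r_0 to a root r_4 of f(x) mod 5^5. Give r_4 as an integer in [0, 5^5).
r_4 = 1751 (mod 3125)

Hensel's recurrence: r_{i+1} = r_i − f(r_i)·(f′(r_i))^{-1} mod 5^{i+2}, with f′(x) = 2x. Iterate:
  r_0 = 1 (mod 5)
  r_1 = 1 (mod 25)
  r_2 = 1 (mod 125)
  r_3 = 501 (mod 625)
  r_4 = 1751 (mod 3125)
Final: r_4 = 1751, and one checks f(r_4) ≡ 0 mod 5^5.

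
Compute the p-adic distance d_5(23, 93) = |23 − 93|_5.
d_5(23, 93) = 1/5

Step 1 — x − y = 23 − 93 = -70. Step 2 — v_5(-70) = 1 (factor: -70 = −(5^1 · 14); the sign does not affect v_p). Step 3 — |x − y|_5 = 5^{-1} = 1/5.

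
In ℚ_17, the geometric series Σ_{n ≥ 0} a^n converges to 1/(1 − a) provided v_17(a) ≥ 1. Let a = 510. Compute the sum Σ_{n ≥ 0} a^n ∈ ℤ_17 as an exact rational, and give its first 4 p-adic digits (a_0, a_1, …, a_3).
Σ a^n = 1/(1 − a) = -1/509;  first 4 digits = (1, 13, 0, 6)

v_17(a) = 1 ≥ 1, so the series converges in ℤ_17 to 1/(1 − a) = 1/(1 − 510) = -1/509. Expand this rational in ℤ_17: compute digits iteratively via d_i = x_i mod 17, x_{i+1} = (x_i − d_i)/17. The first 4 digits are (1, 13, 0, 6).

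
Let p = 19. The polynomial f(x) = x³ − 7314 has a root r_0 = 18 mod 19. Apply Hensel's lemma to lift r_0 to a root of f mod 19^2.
r_1 = 151 (mod 361)

Hensel: r_{i+1} = r_i − f(r_i)/f′(r_i) mod 19^{i+2}, where f′(x) = 3x². Iterate:
  r_0 = 18 (mod 19)
  r_1 = 151 (mod 361)
Final: r = 151 with f(r) ≡ 0 mod 19^2.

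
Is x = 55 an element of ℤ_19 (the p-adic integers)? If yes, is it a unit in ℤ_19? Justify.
x ∈ ℤ_19^× (unit); v_19(x) = 0

ℤ_19 = {x ∈ ℚ_19 : v_19(x) ≥ 0} and ℤ_19^× = {x ∈ ℤ_19 : v_19(x) = 0}. Here v_19(55) = v_19(num) − v_19(den) = 0; compare against these criteria.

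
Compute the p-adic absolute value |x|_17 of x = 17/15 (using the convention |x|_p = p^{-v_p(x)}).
|17/15|_17 = 1/17

Step 1 — compute v_17(x) by factoring powers of 17 out of the numerator and denominator: v_17(17/15) = 1. Step 2 — apply |x|_p = p^{-v_p(x)} = 17^{-1} = 1/17.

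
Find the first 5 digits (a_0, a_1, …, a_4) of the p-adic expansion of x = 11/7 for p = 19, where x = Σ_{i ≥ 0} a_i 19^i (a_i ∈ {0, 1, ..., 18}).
(a_0, …, a_4) = (7, 16, 10, 13, 2)

v_19(11/7) = 0 (numerator and denominator both coprime to 19), so x ∈ ℤ_19^×. Compute digits iteratively via a_i = x_i mod 19, x_{i+1} = (x_i − a_i)/19, with x_0 = x:
  x_0 = 11/7;  a_0 = 7;  x_1 = (x_0 − 7)/19 = -2/7
  x_1 = -2/7;  a_1 = 16;  x_2 = (x_1 − 16)/19 = -6/7
  x_2 = -6/7;  a_2 = 10;  x_3 = (x_2 − 10)/19 = -4/7
  x_3 = -4/7;  a_3 = 13;  x_4 = (x_3 − 13)/19 = -5/7
  x_4 = -5/7;  a_4 = 2;  x_5 = (x_4 − 2)/19 = -1/7
Digits: (7, 16, 10, 13, 2).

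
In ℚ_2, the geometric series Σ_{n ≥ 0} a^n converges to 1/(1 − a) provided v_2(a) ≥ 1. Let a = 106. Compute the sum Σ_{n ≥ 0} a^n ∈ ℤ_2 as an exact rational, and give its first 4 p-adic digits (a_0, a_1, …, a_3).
Σ a^n = 1/(1 − a) = -1/105;  first 4 digits = (1, 1, 1, 0)

v_2(a) = 1 ≥ 1, so the series converges in ℤ_2 to 1/(1 − a) = 1/(1 − 106) = -1/105. Expand this rational in ℤ_2: compute digits iteratively via d_i = x_i mod 2, x_{i+1} = (x_i − d_i)/2. The first 4 digits are (1, 1, 1, 0).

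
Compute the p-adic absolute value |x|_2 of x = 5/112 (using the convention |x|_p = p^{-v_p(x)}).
|5/112|_2 = 16

Step 1 — compute v_2(x) by factoring powers of 2 out of the numerator and denominator: v_2(5/112) = -4. Step 2 — apply |x|_p = p^{-v_p(x)} = 2^{4} = 16.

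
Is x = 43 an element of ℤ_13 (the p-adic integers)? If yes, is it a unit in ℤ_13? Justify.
x ∈ ℤ_13^× (unit); v_13(x) = 0

ℤ_13 = {x ∈ ℚ_13 : v_13(x) ≥ 0} and ℤ_13^× = {x ∈ ℤ_13 : v_13(x) = 0}. Here v_13(43) = v_13(num) − v_13(den) = 0; compare against these criteria.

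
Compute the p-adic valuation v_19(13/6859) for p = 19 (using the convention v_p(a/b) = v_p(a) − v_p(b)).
v_19(13/6859) = -3

Factor powers of 19 from the numerator and denominator of the reduced fraction: 13 = 19^0 · 13 and 6859 = 19^3 · 1. Apply v_p(a/b) = v_p(a) − v_p(b): v_19(13/6859) = 0 − 3 = -3.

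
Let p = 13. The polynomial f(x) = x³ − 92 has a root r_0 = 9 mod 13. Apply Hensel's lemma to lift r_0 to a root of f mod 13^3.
r_2 = 1478 (mod 2197)

Hensel: r_{i+1} = r_i − f(r_i)/f′(r_i) mod 13^{i+2}, where f′(x) = 3x². Iterate:
  r_0 = 9 (mod 13)
  r_1 = 126 (mod 169)
  r_2 = 1478 (mod 2197)
Final: r = 1478 with f(r) ≡ 0 mod 13^3.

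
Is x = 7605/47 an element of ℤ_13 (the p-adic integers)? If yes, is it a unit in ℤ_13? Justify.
x ∈ ℤ_13 but not a unit; v_13(x) = 2 > 0

ℤ_13 = {x ∈ ℚ_13 : v_13(x) ≥ 0} and ℤ_13^× = {x ∈ ℤ_13 : v_13(x) = 0}. Here v_13(7605/47) = v_13(num) − v_13(den) = 2; compare against these criteria.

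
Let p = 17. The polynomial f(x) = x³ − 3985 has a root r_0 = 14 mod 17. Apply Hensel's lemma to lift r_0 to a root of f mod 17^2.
r_1 = 167 (mod 289)

Hensel: r_{i+1} = r_i − f(r_i)/f′(r_i) mod 17^{i+2}, where f′(x) = 3x². Iterate:
  r_0 = 14 (mod 17)
  r_1 = 167 (mod 289)
Final: r = 167 with f(r) ≡ 0 mod 17^2.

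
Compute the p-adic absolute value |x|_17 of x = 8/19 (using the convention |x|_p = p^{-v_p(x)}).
|8/19|_17 = 1

Step 1 — compute v_17(x) by factoring powers of 17 out of the numerator and denominator: v_17(8/19) = 0. Step 2 — apply |x|_p = p^{-v_p(x)} = 17^{0} = 1.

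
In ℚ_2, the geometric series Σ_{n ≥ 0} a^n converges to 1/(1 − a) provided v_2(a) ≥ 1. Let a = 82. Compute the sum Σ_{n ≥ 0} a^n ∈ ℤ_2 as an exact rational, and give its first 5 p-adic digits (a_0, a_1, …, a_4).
Σ a^n = 1/(1 − a) = -1/81;  first 5 digits = (1, 1, 1, 1, 0)

v_2(a) = 1 ≥ 1, so the series converges in ℤ_2 to 1/(1 − a) = 1/(1 − 82) = -1/81. Expand this rational in ℤ_2: compute digits iteratively via d_i = x_i mod 2, x_{i+1} = (x_i − d_i)/2. The first 5 digits are (1, 1, 1, 1, 0).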